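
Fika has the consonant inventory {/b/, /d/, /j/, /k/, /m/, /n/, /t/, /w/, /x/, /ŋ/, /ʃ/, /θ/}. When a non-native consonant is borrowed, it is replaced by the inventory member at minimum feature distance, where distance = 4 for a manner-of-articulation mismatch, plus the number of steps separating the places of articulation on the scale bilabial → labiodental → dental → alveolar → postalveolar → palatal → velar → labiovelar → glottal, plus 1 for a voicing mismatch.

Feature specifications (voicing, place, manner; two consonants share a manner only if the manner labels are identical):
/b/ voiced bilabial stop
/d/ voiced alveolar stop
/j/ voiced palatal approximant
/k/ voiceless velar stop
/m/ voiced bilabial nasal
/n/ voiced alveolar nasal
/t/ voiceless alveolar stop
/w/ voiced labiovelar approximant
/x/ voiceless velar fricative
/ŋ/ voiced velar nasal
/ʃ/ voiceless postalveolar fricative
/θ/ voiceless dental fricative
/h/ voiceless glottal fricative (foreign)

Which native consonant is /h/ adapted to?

x

/x/ is closest: same manner (fricative), place distance 2 (glottal→velar), same voicing; total 2. Next closest is /ʃ/ at distance 4.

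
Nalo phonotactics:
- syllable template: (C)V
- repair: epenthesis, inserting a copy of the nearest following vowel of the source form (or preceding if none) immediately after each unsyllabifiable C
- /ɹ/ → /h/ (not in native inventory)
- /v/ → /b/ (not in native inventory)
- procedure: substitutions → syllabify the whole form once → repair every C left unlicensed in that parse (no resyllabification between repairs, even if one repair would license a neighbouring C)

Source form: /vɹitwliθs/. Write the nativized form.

Substitution: /v/ → /b/, /ɹ/ → /h/, giving /bhitwliθs/.
Syllabifying with onset maximization leaves /b/, /t/, /w/, /θ/, /s/ stranded (no codas are permitted; onsets are limited to one consonant).
Each unlicensed consonant becomes the onset of a new syllable: /b/ → /bi/, /t/ → /ti/, /w/ → /wi/, /θ/ → /θi/, /s/ → /si/.

bihitiwiliθisi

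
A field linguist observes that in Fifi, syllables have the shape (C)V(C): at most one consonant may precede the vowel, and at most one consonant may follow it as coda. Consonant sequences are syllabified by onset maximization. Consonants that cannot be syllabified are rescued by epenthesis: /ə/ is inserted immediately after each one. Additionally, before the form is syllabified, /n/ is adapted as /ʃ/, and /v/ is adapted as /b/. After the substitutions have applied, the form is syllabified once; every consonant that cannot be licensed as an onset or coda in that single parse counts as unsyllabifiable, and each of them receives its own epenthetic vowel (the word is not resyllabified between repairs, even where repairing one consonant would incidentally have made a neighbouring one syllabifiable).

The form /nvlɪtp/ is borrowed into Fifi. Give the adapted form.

ʃəbəlɪtpə

Substitution: /n/ → /ʃ/, /v/ → /b/, giving /ʃblɪtp/.
Under (C)V(C), the unsyllabifiable consonants are /ʃ/, /b/, /p/ (at most one coda consonant is licensed; onsets are limited to one consonant).
Epenthesis after each stranded consonant: /ʃ/ → /ʃə/, /b/ → /bə/, /p/ → /pə/.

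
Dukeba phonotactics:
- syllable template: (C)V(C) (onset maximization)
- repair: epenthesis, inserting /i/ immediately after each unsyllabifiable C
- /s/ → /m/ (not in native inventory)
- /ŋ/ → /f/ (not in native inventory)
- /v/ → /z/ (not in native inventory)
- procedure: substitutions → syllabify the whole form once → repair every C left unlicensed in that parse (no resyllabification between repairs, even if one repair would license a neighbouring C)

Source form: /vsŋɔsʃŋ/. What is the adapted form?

Substitution: /v/ → /z/, /s/ → /m/, /ŋ/ → /f/, giving /zmfɔmʃf/.
The consonants /z/, /m/, /ʃ/, /f/ cannot be parsed into a legal (C)V(C) syllable (at most one coda consonant is licensed; onsets are limited to one consonant).
Epenthesis after each stranded consonant: /z/ → /zi/, /m/ → /mi/, /ʃ/ → /ʃi/, /f/ → /fi/.

zimifɔmʃifi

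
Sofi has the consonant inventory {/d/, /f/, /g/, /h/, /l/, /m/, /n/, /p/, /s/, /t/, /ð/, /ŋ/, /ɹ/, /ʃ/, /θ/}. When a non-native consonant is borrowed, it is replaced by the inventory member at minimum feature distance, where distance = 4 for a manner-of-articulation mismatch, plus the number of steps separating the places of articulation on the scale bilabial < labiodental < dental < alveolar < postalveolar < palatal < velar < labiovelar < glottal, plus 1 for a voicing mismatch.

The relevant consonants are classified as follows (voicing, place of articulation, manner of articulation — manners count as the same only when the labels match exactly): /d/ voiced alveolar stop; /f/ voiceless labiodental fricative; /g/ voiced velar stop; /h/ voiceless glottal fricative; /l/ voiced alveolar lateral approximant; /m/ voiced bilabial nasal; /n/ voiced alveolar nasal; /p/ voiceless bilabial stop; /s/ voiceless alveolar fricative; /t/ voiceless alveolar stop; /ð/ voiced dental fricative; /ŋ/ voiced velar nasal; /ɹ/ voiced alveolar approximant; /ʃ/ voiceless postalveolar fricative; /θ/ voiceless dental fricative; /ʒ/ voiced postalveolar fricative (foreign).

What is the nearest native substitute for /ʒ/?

/ʃ/ is closest: same manner (fricative), place distance 0 (postalveolar→postalveolar), voicing differs (+1); total 1. Next closest is /s/ at distance 2.

ʃ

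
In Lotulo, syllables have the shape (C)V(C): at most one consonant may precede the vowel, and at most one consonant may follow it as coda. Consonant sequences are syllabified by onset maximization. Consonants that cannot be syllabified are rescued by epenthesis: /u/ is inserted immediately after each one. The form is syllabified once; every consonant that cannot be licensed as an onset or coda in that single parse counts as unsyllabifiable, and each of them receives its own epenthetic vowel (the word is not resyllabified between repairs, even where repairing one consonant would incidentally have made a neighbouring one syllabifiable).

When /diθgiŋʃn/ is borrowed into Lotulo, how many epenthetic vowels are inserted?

2

The unsyllabifiable consonants are /ʃ/, /n/; each receives one epenthetic vowel.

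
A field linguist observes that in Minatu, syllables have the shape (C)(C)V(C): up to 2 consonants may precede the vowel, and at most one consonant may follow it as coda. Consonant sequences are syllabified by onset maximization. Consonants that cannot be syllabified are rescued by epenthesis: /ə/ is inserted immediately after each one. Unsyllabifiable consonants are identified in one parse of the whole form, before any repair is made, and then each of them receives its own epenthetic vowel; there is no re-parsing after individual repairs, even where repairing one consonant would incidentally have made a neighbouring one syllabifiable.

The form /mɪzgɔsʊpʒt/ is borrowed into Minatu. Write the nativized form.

mɪzgɔsʊpʒətə

Syllabifying with onset maximization leaves /ʒ/, /t/ stranded (at most one coda consonant is licensed; onsets may contain at most 2 consonants).
Each unlicensed consonant becomes the onset of a new syllable: /ʒ/ → /ʒə/, /t/ → /tə/.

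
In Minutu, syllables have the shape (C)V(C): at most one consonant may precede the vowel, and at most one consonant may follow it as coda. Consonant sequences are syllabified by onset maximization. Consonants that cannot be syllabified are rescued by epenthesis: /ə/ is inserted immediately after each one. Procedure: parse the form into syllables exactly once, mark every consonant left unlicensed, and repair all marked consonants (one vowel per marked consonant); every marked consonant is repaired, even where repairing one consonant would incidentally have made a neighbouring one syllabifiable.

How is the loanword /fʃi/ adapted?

fəʃi

Under (C)V(C), the unsyllabifiable consonants are /f/ (at most one coda consonant is licensed; onsets are limited to one consonant).
Inserting the epenthetic vowel yields /f/ → /fə/.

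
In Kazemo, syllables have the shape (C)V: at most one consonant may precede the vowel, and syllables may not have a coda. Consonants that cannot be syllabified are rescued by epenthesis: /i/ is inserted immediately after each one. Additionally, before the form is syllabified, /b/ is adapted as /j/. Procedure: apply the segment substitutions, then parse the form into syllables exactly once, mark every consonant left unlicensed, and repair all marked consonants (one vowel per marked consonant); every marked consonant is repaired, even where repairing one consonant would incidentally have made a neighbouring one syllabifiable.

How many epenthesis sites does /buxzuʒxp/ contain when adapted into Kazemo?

After substitution the input is /juxzuʒxp/.
The unsyllabifiable consonants are /x/, /ʒ/, /x/, /p/; each receives one epenthetic vowel.

4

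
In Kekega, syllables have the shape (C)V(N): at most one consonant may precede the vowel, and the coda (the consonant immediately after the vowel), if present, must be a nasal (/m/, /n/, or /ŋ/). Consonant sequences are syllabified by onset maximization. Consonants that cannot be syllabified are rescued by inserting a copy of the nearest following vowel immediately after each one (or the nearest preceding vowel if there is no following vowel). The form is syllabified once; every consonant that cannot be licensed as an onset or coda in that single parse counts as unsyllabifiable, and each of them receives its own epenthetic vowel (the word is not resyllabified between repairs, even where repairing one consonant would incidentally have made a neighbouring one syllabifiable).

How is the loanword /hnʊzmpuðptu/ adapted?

hʊnʊzumupuðuputu

The consonants /h/, /z/, /m/, /ð/, /p/ cannot be parsed into a legal (C)V(N) syllable (only a nasal (/m/, /n/, or /ŋ/) is licensed in coda position; onsets are limited to one consonant).
Each unlicensed consonant becomes the onset of a new syllable: /h/ → /hʊ/, /z/ → /zu/, /m/ → /mu/, /ð/ → /ðu/, /p/ → /pu/.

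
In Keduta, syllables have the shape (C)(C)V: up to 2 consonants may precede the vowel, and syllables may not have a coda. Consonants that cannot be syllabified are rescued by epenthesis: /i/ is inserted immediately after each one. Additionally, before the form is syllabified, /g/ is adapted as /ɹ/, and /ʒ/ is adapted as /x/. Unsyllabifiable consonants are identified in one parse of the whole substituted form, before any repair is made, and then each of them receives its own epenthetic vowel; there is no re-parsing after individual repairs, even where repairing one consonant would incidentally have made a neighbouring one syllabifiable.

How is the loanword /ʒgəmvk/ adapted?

xɹəmiviki

Substitution: /ʒ/ → /x/, /g/ → /ɹ/, giving /xɹəmvk/.
Syllabifying with onset maximization leaves /m/, /v/, /k/ stranded (no codas are permitted; onsets may contain at most 2 consonants).
Inserting the epenthetic vowel yields /m/ → /mi/, /v/ → /vi/, /k/ → /ki/.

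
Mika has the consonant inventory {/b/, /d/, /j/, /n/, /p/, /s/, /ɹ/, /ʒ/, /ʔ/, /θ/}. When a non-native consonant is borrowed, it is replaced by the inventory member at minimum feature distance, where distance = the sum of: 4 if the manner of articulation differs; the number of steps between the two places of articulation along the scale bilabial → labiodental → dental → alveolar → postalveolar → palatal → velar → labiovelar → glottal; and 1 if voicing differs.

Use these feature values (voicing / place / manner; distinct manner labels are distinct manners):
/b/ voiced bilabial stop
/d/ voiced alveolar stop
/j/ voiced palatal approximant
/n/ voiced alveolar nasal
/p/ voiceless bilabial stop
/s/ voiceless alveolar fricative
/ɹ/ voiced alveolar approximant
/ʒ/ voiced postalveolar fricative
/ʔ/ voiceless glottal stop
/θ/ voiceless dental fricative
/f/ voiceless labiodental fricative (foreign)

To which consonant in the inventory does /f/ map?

/θ/ is closest: same manner (fricative), place distance 1 (labiodental→dental), same voicing; total 1. Next closest is /s/ at distance 2.

θ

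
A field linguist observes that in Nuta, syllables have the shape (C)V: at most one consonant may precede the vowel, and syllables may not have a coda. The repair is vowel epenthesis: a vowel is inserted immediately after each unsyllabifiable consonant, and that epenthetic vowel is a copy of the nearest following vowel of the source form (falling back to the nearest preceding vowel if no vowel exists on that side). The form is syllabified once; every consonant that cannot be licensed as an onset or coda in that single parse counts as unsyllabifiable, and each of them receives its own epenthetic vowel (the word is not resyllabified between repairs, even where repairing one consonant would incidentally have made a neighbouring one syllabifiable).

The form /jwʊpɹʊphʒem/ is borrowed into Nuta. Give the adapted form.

Syllabifying with onset maximization leaves /j/, /p/, /p/, /h/, /m/ stranded (no codas are permitted; onsets are limited to one consonant).
Each unlicensed consonant becomes the onset of a new syllable: /j/ → /jʊ/, /p/ → /pʊ/, /p/ → /pe/, /h/ → /he/, /m/ → /me/.

jʊwʊpʊɹʊpeheʒeme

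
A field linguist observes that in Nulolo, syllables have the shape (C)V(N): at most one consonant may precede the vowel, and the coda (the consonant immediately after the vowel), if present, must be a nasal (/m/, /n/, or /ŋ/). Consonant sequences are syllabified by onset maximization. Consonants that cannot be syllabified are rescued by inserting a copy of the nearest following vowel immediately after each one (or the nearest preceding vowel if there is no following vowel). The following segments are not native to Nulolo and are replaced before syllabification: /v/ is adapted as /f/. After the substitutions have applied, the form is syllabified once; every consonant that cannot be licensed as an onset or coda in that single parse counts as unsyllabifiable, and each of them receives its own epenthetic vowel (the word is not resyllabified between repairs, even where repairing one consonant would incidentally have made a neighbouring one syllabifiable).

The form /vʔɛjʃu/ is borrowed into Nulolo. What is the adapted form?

fɛʔɛjuʃu

Substitution: /v/ → /f/, giving /fʔɛjʃu/.
Under (C)V(N), the unsyllabifiable consonants are /f/, /j/ (only a nasal (/m/, /n/, or /ŋ/) is licensed in coda position; onsets are limited to one consonant).
Epenthesis after each stranded consonant: /f/ → /fɛ/, /j/ → /ju/.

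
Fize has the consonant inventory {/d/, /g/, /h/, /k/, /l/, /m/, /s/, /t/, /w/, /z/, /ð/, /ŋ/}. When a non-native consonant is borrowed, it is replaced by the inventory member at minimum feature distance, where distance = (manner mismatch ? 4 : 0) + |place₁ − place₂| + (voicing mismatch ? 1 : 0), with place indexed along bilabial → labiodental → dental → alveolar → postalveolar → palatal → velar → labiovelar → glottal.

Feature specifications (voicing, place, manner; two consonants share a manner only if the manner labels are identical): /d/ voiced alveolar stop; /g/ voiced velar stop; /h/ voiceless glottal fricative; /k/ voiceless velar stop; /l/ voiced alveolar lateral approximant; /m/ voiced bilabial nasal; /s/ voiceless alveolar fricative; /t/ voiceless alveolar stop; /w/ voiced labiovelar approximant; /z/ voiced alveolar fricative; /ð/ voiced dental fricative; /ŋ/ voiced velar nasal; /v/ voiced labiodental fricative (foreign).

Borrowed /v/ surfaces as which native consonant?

/ð/ is closest: same manner (fricative), place distance 1 (labiodental→dental), same voicing; total 1. Next closest is /z/ at distance 2.

ð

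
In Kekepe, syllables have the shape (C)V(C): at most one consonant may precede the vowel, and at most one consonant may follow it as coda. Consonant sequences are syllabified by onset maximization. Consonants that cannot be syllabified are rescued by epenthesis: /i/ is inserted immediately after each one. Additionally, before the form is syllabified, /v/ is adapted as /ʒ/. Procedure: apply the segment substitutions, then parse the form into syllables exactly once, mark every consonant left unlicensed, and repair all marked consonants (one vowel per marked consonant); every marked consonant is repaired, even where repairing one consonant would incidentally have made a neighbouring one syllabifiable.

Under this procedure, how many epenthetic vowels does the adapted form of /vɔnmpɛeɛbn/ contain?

2

After substitution the input is /ʒɔnmpɛeɛbn/.
The unsyllabifiable consonants are /m/, /n/; each receives one epenthetic vowel.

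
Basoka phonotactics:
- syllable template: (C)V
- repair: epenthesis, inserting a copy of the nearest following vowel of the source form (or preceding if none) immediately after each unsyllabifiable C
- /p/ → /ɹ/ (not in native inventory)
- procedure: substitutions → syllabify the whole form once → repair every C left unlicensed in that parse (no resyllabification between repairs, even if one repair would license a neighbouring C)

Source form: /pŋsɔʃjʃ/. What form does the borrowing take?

ɹɔŋɔsɔʃɔjɔʃɔ

Substitution: /p/ → /ɹ/, giving /ɹŋsɔʃjʃ/.
Syllabifying with onset maximization leaves /ɹ/, /ŋ/, /ʃ/, /j/, /ʃ/ stranded (no codas are permitted; onsets are limited to one consonant).
Epenthesis after each stranded consonant: /ɹ/ → /ɹɔ/, /ŋ/ → /ŋɔ/, /ʃ/ → /ʃɔ/, /j/ → /jɔ/, /ʃ/ → /ʃɔ/.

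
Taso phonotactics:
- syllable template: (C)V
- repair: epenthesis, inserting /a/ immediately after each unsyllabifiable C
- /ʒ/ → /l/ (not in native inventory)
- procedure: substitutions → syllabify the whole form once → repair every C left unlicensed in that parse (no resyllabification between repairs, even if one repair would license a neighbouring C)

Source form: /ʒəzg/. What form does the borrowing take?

Substitution: /ʒ/ → /l/, giving /ləzg/.
Syllabifying with onset maximization leaves /z/, /g/ stranded (no codas are permitted; onsets are limited to one consonant).
Inserting the epenthetic vowel yields /z/ → /za/, /g/ → /ga/.

ləzaga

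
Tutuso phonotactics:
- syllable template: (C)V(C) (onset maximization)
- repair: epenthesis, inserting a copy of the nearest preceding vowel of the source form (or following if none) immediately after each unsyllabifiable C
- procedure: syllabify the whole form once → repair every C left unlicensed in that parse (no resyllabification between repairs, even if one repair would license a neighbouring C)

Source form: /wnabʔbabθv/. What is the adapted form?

wanabʔababθava

Under (C)V(C), the unsyllabifiable consonants are /w/, /ʔ/, /θ/, /v/ (at most one coda consonant is licensed; onsets are limited to one consonant).
Each unlicensed consonant becomes the onset of a new syllable: /w/ → /wa/, /ʔ/ → /ʔa/, /θ/ → /θa/, /v/ → /va/.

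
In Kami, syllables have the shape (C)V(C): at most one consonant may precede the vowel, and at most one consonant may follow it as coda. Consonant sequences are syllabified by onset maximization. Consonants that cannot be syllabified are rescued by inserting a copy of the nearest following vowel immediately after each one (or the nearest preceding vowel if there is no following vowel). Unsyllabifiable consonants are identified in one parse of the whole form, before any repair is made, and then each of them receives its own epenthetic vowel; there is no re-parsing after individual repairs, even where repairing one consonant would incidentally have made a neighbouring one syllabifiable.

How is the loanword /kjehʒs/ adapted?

Syllabifying with onset maximization leaves /k/, /ʒ/, /s/ stranded (at most one coda consonant is licensed; onsets are limited to one consonant).
Inserting the epenthetic vowel yields /k/ → /ke/, /ʒ/ → /ʒe/, /s/ → /se/.

kejehʒese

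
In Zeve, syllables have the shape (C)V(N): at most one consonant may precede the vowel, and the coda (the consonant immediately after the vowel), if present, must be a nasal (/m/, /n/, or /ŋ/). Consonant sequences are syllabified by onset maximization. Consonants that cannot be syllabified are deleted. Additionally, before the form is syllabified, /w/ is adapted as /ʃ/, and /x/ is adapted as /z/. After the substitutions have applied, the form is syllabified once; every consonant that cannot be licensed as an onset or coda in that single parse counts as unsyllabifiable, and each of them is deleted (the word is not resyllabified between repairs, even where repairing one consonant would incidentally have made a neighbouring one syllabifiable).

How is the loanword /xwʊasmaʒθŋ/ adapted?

Substitution: /x/ → /z/, /w/ → /ʃ/, giving /zʃʊasmaʒθŋ/.
Under (C)V(N), the unsyllabifiable consonants are /z/, /s/, /ʒ/, /θ/, /ŋ/ (only a nasal (/m/, /n/, or /ŋ/) is licensed in coda position; onsets are limited to one consonant).
Each unlicensed consonant is deleted: /z/, /s/, /ʒ/, /θ/, /ŋ/.

ʃʊama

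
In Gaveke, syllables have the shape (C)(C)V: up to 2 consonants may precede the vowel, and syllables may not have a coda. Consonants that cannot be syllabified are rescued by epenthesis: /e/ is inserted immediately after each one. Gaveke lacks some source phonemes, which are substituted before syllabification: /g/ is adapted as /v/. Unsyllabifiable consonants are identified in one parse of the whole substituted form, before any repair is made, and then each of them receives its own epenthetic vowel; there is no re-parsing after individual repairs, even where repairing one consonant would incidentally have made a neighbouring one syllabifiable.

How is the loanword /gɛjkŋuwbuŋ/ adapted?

Substitution: /g/ → /v/, giving /vɛjkŋuwbuŋ/.
The consonants /j/, /ŋ/ cannot be parsed into a legal (C)(C)V syllable (no codas are permitted; onsets may contain at most 2 consonants).
Inserting the epenthetic vowel yields /j/ → /je/, /ŋ/ → /ŋe/.

vɛjekŋuwbuŋe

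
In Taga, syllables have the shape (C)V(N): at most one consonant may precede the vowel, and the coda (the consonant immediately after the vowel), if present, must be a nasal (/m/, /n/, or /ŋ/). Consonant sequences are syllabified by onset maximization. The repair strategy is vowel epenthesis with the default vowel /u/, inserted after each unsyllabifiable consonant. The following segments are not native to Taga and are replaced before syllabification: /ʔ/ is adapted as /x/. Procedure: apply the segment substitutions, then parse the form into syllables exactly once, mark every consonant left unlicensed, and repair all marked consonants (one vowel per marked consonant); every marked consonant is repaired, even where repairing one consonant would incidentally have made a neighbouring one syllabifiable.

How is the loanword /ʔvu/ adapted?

Substitution: /ʔ/ → /x/, giving /xvu/.
Syllabifying with onset maximization leaves /x/ stranded (only a nasal (/m/, /n/, or /ŋ/) is licensed in coda position; onsets are limited to one consonant).
Each unlicensed consonant becomes the onset of a new syllable: /x/ → /xu/.

xuvu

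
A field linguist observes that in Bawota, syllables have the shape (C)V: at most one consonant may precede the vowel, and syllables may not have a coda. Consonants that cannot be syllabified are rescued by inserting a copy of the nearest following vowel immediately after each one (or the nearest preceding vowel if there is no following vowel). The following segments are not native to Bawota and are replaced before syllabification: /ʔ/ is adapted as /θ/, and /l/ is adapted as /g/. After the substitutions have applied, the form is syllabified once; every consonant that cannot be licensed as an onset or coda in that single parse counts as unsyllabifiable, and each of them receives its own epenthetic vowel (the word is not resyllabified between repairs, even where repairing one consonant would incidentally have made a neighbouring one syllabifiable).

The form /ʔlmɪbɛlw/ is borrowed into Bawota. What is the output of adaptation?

Substitution: /ʔ/ → /θ/, /l/ → /g/, giving /θgmɪbɛgw/.
Under (C)V, the unsyllabifiable consonants are /θ/, /g/, /g/, /w/ (no codas are permitted; onsets are limited to one consonant).
Each unlicensed consonant becomes the onset of a new syllable: /θ/ → /θɪ/, /g/ → /gɪ/, /g/ → /gɛ/, /w/ → /wɛ/.

θɪgɪmɪbɛgɛwɛ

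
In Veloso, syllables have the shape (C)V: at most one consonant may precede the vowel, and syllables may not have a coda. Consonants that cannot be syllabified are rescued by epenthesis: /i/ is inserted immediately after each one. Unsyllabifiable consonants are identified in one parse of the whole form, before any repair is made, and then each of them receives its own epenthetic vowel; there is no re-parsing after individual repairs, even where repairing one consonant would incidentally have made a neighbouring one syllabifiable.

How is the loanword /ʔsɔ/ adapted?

ʔisɔ

Under (C)V, the unsyllabifiable consonants are /ʔ/ (no codas are permitted; onsets are limited to one consonant).
Inserting the epenthetic vowel yields /ʔ/ → /ʔi/.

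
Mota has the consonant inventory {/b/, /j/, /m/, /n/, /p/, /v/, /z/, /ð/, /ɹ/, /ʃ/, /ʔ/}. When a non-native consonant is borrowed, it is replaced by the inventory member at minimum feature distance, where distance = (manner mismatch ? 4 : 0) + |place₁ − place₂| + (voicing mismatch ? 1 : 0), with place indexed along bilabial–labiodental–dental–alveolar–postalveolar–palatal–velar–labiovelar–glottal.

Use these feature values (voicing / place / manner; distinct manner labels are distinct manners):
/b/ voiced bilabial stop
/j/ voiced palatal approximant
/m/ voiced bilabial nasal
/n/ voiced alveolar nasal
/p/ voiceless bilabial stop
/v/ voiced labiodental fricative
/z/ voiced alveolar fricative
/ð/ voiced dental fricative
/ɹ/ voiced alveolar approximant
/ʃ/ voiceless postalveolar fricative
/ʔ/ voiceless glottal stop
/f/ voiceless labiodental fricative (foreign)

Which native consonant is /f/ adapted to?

v

/v/ is closest: same manner (fricative), place distance 0 (labiodental→labiodental), voicing differs (+1); total 1. Next closest is /ð/ at distance 2.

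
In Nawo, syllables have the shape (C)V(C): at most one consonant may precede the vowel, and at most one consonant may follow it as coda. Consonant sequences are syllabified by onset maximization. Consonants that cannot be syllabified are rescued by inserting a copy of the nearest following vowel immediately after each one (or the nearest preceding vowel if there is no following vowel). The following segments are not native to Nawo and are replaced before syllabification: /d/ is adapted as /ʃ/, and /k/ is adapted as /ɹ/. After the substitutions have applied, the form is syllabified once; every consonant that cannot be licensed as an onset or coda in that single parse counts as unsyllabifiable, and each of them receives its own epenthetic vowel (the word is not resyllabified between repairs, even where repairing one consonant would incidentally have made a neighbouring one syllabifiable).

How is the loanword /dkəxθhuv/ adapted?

Substitution: /d/ → /ʃ/, /k/ → /ɹ/, giving /ʃɹəxθhuv/.
The consonants /ʃ/, /θ/ cannot be parsed into a legal (C)V(C) syllable (at most one coda consonant is licensed; onsets are limited to one consonant).
Epenthesis after each stranded consonant: /ʃ/ → /ʃə/, /θ/ → /θu/.

ʃəɹəxθuhuv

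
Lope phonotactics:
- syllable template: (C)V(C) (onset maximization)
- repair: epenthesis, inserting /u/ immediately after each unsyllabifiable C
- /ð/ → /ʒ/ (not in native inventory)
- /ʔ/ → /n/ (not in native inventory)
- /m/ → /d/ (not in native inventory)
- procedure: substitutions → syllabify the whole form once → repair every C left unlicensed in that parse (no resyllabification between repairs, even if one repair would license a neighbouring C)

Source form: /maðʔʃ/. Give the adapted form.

daʒnuʃu

Substitution: /m/ → /d/, /ð/ → /ʒ/, /ʔ/ → /n/, giving /daʒnʃ/.
The consonants /n/, /ʃ/ cannot be parsed into a legal (C)V(C) syllable (at most one coda consonant is licensed; onsets are limited to one consonant).
Epenthesis after each stranded consonant: /n/ → /nu/, /ʃ/ → /ʃu/.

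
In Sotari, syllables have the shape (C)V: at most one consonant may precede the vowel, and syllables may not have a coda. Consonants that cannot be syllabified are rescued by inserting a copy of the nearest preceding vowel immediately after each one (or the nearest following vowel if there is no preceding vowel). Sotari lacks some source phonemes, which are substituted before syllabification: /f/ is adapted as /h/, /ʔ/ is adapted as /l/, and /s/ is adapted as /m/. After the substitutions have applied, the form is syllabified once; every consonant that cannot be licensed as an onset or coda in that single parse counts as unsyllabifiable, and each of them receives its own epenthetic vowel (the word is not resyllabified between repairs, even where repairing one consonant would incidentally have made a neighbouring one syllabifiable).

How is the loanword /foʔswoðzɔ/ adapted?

Substitution: /f/ → /h/, /ʔ/ → /l/, /s/ → /m/, giving /holmwoðzɔ/.
The consonants /l/, /m/, /ð/ cannot be parsed into a legal (C)V syllable (no codas are permitted; onsets are limited to one consonant).
Epenthesis after each stranded consonant: /l/ → /lo/, /m/ → /mo/, /ð/ → /ðo/.

holomowoðozɔ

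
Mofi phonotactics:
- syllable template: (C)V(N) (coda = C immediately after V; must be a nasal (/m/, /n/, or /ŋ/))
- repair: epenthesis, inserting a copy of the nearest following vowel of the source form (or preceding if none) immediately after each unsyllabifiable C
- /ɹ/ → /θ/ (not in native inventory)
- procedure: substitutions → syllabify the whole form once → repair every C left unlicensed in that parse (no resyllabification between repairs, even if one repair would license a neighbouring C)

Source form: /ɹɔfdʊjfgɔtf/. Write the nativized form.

θɔfʊdʊjɔfɔgɔtɔfɔ

Substitution: /ɹ/ → /θ/, giving /θɔfdʊjfgɔtf/.
Syllabifying with onset maximization leaves /f/, /j/, /f/, /t/, /f/ stranded (only a nasal (/m/, /n/, or /ŋ/) is licensed in coda position; onsets are limited to one consonant).
Inserting the epenthetic vowel yields /f/ → /fʊ/, /j/ → /jɔ/, /f/ → /fɔ/, /t/ → /tɔ/, /f/ → /fɔ/.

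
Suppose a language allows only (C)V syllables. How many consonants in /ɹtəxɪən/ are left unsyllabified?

Under (C)V, the unsyllabifiable consonants are /ɹ/, /n/ (no codas are permitted; onsets are limited to one consonant).

2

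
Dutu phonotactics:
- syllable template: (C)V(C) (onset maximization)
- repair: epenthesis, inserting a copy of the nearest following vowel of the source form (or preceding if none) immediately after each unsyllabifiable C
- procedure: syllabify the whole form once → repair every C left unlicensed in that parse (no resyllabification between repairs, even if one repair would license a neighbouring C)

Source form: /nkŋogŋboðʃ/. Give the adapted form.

nokoŋogŋoboðʃo

Under (C)V(C), the unsyllabifiable consonants are /n/, /k/, /ŋ/, /ʃ/ (at most one coda consonant is licensed; onsets are limited to one consonant).
Inserting the epenthetic vowel yields /n/ → /no/, /k/ → /ko/, /ŋ/ → /ŋo/, /ʃ/ → /ʃo/.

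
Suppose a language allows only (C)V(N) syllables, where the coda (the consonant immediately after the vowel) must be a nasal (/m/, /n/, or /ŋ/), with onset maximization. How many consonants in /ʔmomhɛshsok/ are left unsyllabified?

4

Under (C)V(N), the unsyllabifiable consonants are /ʔ/, /s/, /h/, /k/ (only a nasal (/m/, /n/, or /ŋ/) is licensed in coda position; onsets are limited to one consonant).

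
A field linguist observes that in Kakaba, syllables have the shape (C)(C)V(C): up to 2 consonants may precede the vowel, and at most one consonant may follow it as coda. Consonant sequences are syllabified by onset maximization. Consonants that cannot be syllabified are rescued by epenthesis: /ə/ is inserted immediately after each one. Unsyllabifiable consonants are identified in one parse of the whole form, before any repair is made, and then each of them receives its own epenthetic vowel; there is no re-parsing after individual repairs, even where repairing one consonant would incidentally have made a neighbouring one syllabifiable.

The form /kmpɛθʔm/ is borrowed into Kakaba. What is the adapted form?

kəmpɛθʔəmə

Syllabifying with onset maximization leaves /k/, /ʔ/, /m/ stranded (at most one coda consonant is licensed; onsets may contain at most 2 consonants).
Epenthesis after each stranded consonant: /k/ → /kə/, /ʔ/ → /ʔə/, /m/ → /mə/.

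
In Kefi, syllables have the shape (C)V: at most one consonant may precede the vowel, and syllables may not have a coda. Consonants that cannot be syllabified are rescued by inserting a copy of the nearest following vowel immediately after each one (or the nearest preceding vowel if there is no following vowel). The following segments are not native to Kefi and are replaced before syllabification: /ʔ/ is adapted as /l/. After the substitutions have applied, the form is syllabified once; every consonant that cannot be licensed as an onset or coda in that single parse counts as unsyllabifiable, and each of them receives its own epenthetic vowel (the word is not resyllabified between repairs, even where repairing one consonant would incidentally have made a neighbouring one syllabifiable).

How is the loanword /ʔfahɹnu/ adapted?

lafahuɹunu

Substitution: /ʔ/ → /l/, giving /lfahɹnu/.
Under (C)V, the unsyllabifiable consonants are /l/, /h/, /ɹ/ (no codas are permitted; onsets are limited to one consonant).
Inserting the epenthetic vowel yields /l/ → /la/, /h/ → /hu/, /ɹ/ → /ɹu/.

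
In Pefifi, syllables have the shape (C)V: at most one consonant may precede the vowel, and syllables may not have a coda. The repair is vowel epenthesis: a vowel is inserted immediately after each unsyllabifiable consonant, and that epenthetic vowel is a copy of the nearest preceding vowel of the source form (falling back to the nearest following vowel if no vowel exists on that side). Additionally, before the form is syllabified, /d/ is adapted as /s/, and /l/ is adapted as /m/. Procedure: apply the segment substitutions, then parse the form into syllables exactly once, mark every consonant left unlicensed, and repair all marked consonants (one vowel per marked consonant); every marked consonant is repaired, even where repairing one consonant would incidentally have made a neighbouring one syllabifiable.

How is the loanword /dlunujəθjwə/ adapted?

Substitution: /d/ → /s/, /l/ → /m/, giving /smunujəθjwə/.
The consonants /s/, /θ/, /j/ cannot be parsed into a legal (C)V syllable (no codas are permitted; onsets are limited to one consonant).
Epenthesis after each stranded consonant: /s/ → /su/, /θ/ → /θə/, /j/ → /jə/.

sumunujəθəjəwə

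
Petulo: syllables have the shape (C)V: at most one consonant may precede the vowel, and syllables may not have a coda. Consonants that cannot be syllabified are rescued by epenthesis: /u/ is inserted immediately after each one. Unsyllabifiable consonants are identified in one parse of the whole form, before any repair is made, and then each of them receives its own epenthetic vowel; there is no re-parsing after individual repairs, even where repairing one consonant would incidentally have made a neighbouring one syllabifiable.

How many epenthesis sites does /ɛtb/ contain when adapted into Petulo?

2

The unsyllabifiable consonants are /t/, /b/; each receives one epenthetic vowel.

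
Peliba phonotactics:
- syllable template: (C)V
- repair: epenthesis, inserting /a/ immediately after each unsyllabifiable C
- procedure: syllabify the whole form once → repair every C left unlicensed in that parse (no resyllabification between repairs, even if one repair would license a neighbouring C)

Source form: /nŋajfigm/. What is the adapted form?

Under (C)V, the unsyllabifiable consonants are /n/, /j/, /g/, /m/ (no codas are permitted; onsets are limited to one consonant).
Epenthesis after each stranded consonant: /n/ → /na/, /j/ → /ja/, /g/ → /ga/, /m/ → /ma/.

naŋajafigama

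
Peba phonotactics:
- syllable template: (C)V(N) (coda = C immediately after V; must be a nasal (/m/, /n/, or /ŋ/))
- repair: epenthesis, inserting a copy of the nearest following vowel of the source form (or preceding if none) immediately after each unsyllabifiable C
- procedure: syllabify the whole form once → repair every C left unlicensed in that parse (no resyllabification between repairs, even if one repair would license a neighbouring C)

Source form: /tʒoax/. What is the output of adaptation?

The consonants /t/, /x/ cannot be parsed into a legal (C)V(N) syllable (only a nasal (/m/, /n/, or /ŋ/) is licensed in coda position; onsets are limited to one consonant).
Epenthesis after each stranded consonant: /t/ → /to/, /x/ → /xa/.

toʒoaxa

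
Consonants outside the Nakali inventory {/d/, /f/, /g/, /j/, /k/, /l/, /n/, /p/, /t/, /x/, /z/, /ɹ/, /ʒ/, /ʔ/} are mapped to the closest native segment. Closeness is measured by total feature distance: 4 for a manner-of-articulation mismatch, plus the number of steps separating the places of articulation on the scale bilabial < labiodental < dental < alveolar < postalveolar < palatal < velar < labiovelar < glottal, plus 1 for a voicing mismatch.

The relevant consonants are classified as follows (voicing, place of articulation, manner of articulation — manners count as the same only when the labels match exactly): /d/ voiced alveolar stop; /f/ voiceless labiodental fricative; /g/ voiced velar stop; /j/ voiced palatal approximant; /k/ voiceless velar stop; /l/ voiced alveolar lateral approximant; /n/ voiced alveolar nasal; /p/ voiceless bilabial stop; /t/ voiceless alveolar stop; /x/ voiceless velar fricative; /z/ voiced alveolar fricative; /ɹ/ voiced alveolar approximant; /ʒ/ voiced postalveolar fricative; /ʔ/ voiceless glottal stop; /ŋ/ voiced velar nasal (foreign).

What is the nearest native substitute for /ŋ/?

/n/ is closest: same manner (nasal), place distance 3 (velar→alveolar), same voicing; total 3. Next closest is /g/ at distance 4.

n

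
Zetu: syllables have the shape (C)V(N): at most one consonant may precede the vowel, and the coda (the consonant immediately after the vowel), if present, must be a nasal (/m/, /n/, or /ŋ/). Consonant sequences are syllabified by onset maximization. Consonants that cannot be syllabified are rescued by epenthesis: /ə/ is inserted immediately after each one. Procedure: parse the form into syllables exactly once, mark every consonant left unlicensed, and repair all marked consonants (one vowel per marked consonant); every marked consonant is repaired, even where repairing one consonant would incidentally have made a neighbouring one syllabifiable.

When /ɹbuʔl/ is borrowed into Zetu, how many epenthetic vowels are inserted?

The unsyllabifiable consonants are /ɹ/, /ʔ/, /l/; each receives one epenthetic vowel.

3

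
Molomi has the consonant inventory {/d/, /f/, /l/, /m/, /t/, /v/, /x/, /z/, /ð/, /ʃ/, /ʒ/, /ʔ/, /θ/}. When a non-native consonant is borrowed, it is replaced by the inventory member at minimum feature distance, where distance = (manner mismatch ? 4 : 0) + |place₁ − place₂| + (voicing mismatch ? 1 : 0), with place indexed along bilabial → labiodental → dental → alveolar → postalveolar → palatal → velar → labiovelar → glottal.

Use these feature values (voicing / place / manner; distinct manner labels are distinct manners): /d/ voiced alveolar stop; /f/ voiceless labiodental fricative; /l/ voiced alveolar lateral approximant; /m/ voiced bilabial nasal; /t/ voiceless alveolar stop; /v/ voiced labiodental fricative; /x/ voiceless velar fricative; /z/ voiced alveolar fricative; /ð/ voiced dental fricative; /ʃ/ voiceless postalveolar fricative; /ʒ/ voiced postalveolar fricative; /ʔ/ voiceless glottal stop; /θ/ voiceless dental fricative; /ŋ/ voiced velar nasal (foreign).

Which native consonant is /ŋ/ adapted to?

x

/x/ is closest: manner differs (nasal→fricative, +4), place distance 0 (velar→velar), voicing differs (+1); total 5. Next closest is /m/ at distance 6.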